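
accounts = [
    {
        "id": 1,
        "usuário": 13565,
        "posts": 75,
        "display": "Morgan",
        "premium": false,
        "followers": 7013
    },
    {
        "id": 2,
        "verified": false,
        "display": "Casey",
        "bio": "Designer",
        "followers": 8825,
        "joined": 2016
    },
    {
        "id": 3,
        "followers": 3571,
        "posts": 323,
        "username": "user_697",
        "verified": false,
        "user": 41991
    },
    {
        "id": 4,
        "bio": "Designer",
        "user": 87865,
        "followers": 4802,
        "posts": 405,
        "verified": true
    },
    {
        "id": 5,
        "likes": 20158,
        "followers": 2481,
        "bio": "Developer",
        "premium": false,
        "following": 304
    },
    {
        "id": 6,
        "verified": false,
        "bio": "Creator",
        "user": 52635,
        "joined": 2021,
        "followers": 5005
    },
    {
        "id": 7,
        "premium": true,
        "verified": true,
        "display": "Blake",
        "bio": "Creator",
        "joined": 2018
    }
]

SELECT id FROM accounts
[1, 2, 3, 4, 5, 6, 7]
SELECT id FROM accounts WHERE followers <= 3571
[3, 5]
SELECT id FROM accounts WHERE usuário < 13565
[]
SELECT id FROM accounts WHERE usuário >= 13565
[1]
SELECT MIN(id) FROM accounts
1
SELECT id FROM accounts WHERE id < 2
[1]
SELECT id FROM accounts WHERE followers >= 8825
[2]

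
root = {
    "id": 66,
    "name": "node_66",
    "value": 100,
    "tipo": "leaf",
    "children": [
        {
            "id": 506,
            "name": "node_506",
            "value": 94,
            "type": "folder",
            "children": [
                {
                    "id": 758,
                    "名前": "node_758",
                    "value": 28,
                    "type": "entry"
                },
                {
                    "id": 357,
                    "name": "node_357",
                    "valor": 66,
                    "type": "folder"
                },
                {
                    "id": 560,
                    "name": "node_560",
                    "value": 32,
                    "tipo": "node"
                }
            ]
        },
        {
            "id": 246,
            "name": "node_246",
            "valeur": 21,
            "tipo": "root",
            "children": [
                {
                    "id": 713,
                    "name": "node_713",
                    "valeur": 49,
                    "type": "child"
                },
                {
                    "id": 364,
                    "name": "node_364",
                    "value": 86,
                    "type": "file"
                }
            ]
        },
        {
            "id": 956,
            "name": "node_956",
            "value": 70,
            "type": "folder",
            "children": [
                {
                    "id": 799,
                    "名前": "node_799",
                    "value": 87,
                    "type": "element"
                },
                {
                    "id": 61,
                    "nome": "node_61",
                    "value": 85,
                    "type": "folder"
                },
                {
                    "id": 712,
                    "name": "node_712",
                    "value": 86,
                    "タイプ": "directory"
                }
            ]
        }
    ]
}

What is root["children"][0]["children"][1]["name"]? "node_357"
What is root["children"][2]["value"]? 70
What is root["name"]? "node_66"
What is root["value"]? 100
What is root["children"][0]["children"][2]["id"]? 560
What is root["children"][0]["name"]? "node_506"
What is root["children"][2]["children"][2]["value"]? 86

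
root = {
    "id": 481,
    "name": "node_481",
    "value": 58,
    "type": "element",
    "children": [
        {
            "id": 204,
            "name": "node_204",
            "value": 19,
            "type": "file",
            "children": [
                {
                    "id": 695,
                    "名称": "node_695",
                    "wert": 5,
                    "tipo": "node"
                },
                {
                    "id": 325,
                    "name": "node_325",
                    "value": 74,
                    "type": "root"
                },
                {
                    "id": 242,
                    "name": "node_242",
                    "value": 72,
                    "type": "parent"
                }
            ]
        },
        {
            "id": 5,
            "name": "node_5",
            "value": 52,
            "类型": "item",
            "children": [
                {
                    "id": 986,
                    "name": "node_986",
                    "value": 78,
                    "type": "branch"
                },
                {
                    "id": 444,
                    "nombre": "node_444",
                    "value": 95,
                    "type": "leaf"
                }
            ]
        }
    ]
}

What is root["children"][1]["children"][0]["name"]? "node_986"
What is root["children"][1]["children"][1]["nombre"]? "node_444"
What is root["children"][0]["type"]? "file"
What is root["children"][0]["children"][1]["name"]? "node_325"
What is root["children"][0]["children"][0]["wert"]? 5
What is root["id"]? 481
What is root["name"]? "node_481"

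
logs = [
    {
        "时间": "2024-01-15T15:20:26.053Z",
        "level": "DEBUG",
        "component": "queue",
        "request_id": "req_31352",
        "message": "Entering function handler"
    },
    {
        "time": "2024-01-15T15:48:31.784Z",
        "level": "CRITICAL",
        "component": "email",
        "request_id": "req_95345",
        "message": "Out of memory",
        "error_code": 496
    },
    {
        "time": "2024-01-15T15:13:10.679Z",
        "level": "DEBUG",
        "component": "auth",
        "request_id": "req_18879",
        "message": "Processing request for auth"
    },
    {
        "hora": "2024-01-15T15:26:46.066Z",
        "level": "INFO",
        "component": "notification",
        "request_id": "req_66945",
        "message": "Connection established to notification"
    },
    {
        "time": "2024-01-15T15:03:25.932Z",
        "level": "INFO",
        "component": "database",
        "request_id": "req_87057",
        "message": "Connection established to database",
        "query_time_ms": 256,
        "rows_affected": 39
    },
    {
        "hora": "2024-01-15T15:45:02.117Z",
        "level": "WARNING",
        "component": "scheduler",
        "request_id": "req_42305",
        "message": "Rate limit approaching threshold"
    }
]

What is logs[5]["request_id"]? "req_42305"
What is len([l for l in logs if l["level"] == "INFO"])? 2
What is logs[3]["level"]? "INFO"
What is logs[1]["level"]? "CRITICAL"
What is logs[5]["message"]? "Rate limit approaching threshold"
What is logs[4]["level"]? "INFO"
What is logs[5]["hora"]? "2024-01-15T15:45:02.117Z"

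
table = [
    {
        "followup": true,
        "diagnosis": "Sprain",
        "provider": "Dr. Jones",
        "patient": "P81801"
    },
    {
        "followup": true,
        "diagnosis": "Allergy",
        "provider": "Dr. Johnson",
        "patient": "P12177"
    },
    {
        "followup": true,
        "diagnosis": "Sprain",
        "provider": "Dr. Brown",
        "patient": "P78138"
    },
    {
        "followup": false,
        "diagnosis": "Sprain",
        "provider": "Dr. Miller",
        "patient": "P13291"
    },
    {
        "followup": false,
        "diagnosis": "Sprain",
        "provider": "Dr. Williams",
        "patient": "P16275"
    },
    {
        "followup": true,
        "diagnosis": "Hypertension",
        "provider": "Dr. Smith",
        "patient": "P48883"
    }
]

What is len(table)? 6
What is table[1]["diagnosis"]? "Allergy"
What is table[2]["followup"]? True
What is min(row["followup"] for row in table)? False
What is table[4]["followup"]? False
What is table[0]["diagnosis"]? "Sprain"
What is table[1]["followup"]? True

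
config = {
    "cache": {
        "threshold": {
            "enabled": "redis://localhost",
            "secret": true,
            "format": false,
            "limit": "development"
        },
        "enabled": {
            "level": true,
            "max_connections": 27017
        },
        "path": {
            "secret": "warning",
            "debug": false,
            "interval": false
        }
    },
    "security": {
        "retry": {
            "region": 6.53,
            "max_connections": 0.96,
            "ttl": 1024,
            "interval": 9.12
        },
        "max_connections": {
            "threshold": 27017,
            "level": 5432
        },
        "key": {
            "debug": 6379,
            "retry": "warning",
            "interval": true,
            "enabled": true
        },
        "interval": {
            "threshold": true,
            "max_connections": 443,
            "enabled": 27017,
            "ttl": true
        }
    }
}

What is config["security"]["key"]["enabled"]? True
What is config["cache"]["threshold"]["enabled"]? "redis://localhost"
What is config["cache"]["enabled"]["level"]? True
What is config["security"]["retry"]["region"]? 6.53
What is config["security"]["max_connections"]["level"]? 5432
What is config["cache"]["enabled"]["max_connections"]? 27017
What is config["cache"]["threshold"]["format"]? False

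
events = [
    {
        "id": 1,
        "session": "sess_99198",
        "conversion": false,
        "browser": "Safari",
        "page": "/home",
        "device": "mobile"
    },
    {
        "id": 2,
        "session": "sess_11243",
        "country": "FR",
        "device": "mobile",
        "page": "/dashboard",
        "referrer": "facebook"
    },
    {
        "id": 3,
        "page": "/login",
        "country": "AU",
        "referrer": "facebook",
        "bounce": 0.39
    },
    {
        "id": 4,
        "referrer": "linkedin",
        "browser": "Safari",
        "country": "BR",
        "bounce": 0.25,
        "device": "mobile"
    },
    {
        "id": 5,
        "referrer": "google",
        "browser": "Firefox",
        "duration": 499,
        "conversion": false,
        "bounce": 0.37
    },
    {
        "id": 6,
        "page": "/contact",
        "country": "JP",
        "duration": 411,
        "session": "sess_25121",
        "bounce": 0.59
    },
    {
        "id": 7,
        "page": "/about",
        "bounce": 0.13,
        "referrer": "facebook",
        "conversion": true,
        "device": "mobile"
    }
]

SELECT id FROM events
[1, 2, 3, 4, 5, 6, 7]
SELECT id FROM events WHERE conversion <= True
[1, 5, 7]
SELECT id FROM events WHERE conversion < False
[]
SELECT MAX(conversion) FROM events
True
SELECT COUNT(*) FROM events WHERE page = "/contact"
1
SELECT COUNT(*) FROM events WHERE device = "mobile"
4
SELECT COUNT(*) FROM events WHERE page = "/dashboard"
1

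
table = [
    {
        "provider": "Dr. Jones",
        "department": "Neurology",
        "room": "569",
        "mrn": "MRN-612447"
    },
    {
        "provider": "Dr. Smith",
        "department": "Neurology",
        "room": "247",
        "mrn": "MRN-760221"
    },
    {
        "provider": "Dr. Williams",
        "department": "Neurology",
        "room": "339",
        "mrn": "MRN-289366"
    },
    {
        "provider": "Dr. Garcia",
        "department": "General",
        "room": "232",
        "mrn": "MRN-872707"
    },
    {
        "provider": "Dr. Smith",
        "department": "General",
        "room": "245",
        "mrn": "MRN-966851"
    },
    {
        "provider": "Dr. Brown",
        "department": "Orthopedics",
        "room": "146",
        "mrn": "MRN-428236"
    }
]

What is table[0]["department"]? "Neurology"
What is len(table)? 6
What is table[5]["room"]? "146"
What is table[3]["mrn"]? "MRN-872707"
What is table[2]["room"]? "339"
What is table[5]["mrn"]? "MRN-428236"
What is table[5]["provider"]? "Dr. Brown"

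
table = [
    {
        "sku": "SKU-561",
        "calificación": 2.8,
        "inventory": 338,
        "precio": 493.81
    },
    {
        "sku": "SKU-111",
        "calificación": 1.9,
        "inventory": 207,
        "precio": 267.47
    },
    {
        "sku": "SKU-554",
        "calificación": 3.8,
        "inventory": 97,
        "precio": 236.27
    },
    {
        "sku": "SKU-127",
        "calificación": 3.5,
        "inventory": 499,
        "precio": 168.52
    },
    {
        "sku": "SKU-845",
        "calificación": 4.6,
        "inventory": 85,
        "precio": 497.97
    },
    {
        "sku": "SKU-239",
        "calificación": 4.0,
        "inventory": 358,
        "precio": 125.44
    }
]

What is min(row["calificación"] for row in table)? 1.9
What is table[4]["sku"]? "SKU-845"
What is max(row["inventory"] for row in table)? 499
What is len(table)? 6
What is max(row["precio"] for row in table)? 497.97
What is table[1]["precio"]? 267.47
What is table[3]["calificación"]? 3.5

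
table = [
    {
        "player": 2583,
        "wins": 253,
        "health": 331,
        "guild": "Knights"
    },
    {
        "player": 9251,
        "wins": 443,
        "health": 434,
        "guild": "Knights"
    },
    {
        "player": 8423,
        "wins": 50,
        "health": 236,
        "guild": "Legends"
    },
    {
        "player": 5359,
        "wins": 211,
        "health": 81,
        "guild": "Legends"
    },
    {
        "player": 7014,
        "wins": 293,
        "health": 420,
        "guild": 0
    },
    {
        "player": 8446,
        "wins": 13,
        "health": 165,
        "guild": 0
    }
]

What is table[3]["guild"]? "Legends"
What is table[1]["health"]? 434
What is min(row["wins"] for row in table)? 13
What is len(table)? 6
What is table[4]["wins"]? 293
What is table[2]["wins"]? 50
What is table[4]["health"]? 420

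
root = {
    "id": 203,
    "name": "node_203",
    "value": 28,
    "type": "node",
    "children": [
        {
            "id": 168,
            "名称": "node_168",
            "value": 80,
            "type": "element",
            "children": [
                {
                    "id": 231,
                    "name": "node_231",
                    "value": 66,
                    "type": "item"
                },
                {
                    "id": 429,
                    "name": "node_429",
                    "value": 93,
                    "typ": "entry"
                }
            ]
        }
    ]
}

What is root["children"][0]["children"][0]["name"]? "node_231"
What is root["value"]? 28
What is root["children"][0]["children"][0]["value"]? 66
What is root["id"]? 203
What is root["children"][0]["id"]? 168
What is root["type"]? "node"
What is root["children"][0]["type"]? "element"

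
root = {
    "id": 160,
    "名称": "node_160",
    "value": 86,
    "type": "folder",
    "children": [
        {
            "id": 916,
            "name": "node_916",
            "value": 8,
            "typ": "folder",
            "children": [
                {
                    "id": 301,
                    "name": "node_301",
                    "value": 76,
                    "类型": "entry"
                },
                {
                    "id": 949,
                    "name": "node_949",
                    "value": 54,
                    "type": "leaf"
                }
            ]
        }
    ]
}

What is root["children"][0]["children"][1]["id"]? 949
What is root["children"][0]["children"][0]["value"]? 76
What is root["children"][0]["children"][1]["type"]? "leaf"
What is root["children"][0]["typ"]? "folder"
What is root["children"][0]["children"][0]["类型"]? "entry"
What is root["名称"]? "node_160"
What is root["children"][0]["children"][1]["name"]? "node_949"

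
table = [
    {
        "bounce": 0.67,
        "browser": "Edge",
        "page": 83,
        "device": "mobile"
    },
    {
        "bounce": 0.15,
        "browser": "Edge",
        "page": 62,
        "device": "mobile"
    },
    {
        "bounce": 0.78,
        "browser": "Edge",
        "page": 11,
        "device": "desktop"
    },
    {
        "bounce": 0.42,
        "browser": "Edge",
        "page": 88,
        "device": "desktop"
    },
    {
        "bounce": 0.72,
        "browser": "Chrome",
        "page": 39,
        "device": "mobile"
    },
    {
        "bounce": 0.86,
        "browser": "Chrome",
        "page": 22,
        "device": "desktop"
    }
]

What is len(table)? 6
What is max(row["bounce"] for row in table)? 0.86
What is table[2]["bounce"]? 0.78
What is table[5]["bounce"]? 0.86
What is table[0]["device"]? "mobile"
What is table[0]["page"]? 83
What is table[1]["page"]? 62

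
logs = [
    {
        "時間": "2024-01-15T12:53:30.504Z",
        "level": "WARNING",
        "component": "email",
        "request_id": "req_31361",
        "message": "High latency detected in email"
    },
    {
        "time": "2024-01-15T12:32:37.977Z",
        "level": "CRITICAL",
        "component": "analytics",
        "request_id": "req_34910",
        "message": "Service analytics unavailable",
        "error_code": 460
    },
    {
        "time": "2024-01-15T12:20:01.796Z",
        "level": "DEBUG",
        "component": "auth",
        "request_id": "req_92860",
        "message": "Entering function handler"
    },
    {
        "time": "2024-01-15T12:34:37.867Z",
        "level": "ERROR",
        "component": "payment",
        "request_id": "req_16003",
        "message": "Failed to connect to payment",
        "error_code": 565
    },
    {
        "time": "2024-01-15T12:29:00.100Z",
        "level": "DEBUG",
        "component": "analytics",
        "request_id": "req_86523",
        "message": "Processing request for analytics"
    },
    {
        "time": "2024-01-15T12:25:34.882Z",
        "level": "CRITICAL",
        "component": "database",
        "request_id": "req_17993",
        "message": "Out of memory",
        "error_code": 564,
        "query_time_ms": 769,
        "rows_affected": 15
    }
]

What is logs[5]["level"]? "CRITICAL"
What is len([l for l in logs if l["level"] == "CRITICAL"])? 2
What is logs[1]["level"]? "CRITICAL"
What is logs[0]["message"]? "High latency detected in email"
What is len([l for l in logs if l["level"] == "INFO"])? 0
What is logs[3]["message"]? "Failed to connect to payment"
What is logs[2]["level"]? "DEBUG"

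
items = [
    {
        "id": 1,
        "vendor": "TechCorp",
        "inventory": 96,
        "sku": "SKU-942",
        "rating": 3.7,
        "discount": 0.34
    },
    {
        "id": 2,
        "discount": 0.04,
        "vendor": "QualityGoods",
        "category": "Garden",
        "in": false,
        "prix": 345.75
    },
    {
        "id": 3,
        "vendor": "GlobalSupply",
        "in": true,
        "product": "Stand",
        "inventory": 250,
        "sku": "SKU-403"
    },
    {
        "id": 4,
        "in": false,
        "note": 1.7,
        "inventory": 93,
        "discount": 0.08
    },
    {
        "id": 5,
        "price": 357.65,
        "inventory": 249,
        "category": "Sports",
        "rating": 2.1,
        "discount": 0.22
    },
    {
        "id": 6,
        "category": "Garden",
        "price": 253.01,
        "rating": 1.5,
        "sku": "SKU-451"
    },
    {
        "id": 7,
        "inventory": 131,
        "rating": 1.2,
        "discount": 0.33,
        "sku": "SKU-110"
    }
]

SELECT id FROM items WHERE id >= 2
[2, 3, 4, 5, 6, 7]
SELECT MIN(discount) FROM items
0.04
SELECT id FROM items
[1, 2, 3, 4, 5, 6, 7]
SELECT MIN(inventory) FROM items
93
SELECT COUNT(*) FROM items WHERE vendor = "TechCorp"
1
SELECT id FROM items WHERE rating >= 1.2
[1, 5, 6, 7]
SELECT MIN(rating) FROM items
1.2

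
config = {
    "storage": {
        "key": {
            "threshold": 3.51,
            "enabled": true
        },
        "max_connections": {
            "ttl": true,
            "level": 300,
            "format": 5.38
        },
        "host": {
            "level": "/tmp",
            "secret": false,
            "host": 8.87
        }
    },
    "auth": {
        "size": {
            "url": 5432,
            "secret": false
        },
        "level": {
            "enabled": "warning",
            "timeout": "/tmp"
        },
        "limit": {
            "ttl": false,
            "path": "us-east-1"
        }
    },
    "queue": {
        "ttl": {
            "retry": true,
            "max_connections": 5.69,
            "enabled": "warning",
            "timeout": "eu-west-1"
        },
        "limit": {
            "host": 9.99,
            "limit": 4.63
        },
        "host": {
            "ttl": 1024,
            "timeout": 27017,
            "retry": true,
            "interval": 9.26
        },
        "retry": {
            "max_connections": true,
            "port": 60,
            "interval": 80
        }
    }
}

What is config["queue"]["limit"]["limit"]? 4.63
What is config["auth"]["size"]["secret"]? False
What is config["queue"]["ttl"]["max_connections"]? 5.69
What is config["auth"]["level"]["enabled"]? "warning"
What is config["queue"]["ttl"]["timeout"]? "eu-west-1"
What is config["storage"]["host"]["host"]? 8.87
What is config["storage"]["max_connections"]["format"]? 5.38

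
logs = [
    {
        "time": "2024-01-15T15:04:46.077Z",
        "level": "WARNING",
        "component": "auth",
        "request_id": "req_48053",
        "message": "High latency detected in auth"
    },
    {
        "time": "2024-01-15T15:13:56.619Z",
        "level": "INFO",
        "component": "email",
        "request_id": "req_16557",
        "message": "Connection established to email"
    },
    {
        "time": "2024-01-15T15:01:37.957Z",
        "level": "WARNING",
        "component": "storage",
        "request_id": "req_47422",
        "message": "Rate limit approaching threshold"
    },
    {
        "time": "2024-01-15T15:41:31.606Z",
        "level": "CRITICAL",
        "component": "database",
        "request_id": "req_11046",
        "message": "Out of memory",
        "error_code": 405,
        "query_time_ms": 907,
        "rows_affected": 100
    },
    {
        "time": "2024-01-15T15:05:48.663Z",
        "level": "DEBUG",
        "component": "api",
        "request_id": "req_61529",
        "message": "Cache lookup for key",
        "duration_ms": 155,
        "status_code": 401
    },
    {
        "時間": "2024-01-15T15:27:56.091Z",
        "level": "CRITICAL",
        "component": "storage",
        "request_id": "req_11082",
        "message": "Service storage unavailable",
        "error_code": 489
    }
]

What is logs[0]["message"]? "High latency detected in auth"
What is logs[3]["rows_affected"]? 100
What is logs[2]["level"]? "WARNING"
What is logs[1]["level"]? "INFO"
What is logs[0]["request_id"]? "req_48053"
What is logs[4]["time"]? "2024-01-15T15:05:48.663Z"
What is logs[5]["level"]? "CRITICAL"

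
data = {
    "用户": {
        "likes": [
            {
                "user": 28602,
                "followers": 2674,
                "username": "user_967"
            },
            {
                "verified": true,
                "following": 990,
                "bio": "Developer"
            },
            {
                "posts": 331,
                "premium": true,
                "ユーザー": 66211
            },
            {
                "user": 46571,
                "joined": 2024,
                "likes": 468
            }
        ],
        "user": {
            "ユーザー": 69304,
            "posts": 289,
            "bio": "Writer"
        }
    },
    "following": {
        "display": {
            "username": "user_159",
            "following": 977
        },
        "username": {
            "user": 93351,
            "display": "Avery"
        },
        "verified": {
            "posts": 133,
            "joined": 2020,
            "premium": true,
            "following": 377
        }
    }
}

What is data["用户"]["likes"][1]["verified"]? True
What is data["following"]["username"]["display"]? "Avery"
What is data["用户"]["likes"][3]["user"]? 46571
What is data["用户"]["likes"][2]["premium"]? True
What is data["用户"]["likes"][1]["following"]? 990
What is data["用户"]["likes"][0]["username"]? "user_967"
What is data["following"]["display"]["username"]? "user_159"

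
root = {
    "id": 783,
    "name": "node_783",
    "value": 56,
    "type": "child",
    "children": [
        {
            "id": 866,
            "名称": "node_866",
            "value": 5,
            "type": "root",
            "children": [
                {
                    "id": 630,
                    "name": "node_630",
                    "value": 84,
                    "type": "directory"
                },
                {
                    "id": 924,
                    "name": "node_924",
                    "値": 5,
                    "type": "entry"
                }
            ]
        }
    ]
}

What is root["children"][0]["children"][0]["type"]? "directory"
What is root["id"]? 783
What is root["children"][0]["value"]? 5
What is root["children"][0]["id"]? 866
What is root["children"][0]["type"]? "root"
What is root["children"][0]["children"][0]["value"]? 84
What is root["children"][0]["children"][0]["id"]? 630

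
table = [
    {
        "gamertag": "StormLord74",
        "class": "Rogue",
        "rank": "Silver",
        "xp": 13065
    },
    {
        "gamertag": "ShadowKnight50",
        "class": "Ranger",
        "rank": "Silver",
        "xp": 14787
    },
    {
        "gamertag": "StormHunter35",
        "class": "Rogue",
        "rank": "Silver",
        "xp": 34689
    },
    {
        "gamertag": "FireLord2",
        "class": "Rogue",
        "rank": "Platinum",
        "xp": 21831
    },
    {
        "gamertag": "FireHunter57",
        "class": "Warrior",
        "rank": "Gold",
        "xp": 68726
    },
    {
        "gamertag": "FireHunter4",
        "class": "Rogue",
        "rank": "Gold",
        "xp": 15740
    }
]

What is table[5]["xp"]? 15740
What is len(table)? 6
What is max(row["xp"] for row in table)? 68726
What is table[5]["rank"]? "Gold"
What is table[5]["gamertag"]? "FireHunter4"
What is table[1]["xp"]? 14787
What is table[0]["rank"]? "Silver"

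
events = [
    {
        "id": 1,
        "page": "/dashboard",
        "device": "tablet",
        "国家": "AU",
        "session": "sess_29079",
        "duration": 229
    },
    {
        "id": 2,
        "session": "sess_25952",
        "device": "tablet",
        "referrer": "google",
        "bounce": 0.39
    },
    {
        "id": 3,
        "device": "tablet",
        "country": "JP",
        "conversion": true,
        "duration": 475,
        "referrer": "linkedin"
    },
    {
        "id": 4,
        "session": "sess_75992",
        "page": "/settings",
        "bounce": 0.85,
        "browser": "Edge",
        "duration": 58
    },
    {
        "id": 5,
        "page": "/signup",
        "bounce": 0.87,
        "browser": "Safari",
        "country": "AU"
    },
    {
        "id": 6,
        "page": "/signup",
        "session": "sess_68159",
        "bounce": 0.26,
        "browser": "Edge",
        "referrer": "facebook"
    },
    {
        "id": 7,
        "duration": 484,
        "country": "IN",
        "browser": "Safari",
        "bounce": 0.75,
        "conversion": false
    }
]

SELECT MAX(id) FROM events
7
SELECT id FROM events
[1, 2, 3, 4, 5, 6, 7]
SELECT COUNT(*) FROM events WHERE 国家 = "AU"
1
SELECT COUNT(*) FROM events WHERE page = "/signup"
2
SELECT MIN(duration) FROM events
58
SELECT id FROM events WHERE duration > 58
[1, 3, 7]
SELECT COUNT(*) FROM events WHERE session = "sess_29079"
1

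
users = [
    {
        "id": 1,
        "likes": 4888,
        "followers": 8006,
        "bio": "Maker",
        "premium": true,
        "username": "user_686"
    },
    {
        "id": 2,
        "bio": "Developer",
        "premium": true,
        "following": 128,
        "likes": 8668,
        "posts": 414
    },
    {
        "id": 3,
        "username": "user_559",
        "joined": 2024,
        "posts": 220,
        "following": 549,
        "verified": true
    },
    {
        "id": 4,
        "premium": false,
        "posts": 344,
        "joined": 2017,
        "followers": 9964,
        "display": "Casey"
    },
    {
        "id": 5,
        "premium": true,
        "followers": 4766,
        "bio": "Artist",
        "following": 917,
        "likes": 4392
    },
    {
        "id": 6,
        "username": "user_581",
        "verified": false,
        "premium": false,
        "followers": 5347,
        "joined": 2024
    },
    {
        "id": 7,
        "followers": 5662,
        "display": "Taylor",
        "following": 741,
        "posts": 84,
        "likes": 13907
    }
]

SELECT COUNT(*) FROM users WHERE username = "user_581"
1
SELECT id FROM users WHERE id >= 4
[4, 5, 6, 7]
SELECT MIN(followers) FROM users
4766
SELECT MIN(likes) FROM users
4392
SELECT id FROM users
[1, 2, 3, 4, 5, 6, 7]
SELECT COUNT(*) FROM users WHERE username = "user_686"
1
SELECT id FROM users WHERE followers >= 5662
[1, 4, 7]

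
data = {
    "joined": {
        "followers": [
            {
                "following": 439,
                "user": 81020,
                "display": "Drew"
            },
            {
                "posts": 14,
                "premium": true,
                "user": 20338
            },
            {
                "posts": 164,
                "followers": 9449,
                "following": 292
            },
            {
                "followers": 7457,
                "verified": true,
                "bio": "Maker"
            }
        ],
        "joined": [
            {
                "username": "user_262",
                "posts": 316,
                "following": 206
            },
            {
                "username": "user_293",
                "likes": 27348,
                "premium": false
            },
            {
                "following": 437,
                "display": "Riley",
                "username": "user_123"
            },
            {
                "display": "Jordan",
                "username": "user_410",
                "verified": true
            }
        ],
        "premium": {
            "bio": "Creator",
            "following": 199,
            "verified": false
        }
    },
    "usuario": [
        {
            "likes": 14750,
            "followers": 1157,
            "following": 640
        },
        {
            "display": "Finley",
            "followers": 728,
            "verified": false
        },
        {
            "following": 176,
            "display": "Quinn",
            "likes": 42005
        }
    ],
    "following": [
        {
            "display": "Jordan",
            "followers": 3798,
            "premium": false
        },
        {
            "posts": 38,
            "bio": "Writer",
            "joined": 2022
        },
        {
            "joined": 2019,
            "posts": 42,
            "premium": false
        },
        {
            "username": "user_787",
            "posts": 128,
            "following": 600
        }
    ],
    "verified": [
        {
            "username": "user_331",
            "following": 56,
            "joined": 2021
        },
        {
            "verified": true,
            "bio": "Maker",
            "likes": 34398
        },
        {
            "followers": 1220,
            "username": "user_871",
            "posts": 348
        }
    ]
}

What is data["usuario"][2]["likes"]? 42005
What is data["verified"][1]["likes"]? 34398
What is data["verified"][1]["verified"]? True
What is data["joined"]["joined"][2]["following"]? 437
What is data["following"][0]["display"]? "Jordan"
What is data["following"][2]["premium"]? False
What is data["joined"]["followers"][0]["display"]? "Drew"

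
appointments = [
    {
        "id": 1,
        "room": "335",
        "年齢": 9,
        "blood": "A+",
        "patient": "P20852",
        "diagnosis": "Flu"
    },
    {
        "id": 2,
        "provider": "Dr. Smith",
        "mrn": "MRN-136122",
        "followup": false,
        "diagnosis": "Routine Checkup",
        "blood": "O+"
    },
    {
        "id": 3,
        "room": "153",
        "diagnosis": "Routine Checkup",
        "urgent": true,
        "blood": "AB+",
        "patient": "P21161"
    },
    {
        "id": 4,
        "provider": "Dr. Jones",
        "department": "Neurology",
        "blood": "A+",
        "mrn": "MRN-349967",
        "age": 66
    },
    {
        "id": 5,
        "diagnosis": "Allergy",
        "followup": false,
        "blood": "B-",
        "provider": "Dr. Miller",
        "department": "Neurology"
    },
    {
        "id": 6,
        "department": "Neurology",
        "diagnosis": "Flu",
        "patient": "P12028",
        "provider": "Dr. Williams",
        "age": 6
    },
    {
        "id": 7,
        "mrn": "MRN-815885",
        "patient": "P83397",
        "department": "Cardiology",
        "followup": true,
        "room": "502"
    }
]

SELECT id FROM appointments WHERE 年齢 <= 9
[1]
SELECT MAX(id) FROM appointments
7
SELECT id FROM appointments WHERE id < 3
[1, 2]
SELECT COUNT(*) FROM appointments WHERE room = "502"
1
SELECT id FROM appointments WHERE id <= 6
[1, 2, 3, 4, 5, 6]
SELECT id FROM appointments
[1, 2, 3, 4, 5, 6, 7]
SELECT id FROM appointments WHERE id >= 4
[4, 5, 6, 7]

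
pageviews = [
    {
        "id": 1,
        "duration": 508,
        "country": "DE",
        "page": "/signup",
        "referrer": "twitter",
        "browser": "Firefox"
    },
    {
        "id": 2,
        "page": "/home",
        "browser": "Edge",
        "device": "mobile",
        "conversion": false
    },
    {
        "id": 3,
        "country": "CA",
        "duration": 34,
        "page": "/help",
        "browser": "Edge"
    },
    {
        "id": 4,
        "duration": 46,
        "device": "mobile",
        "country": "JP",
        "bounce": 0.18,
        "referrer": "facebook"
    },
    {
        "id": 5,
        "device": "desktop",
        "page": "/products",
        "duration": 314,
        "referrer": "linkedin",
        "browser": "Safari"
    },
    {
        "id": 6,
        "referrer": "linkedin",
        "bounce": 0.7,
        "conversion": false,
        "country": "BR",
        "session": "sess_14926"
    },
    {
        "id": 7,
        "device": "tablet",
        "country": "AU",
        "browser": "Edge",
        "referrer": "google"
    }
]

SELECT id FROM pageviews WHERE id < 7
[1, 2, 3, 4, 5, 6]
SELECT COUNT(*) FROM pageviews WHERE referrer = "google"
1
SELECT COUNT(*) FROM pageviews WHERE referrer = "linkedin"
2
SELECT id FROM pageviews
[1, 2, 3, 4, 5, 6, 7]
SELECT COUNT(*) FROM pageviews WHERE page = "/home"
1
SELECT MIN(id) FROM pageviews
1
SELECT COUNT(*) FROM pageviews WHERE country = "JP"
1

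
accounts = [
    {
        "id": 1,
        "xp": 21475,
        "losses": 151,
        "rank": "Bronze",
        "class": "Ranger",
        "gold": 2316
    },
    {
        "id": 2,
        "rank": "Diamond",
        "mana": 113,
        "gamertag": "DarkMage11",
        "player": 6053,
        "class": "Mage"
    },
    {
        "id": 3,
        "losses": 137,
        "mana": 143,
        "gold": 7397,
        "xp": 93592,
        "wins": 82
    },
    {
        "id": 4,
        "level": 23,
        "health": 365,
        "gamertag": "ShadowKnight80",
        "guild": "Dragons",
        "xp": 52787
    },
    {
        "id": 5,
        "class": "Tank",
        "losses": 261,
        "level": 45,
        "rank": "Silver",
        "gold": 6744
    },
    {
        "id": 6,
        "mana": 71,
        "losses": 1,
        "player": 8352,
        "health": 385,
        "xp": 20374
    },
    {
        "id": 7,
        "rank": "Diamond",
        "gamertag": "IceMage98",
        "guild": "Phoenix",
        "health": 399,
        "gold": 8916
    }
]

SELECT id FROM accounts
[1, 2, 3, 4, 5, 6, 7]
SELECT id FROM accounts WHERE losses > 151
[5]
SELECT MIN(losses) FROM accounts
1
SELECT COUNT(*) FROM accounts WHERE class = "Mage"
1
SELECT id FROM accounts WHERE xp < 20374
[]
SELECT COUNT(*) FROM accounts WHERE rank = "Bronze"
1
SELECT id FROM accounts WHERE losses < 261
[1, 3, 6]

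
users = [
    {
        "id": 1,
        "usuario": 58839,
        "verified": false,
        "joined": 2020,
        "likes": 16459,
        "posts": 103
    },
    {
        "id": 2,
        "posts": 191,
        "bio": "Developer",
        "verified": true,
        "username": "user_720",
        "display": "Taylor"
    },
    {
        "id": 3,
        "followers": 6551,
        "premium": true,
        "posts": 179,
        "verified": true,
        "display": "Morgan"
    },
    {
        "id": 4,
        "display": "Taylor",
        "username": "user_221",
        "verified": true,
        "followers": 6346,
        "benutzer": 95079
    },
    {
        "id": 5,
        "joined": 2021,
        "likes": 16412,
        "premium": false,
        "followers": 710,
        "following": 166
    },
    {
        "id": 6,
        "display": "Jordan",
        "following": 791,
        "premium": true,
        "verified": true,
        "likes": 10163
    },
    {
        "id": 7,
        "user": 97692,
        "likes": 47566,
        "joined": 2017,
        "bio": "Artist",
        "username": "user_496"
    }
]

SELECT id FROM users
[1, 2, 3, 4, 5, 6, 7]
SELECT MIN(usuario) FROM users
58839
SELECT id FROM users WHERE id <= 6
[1, 2, 3, 4, 5, 6]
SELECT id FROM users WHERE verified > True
[]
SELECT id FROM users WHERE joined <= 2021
[1, 5, 7]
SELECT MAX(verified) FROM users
True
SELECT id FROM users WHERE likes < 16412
[6]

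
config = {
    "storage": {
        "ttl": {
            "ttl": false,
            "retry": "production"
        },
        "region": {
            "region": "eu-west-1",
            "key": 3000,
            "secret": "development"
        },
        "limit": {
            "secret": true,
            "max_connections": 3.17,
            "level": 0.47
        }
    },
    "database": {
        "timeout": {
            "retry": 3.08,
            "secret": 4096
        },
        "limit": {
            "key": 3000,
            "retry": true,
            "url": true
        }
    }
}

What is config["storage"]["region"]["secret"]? "development"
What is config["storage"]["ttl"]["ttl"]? False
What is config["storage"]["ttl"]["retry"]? "production"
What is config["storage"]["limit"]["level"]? 0.47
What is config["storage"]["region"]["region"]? "eu-west-1"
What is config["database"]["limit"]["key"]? 3000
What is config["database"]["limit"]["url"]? True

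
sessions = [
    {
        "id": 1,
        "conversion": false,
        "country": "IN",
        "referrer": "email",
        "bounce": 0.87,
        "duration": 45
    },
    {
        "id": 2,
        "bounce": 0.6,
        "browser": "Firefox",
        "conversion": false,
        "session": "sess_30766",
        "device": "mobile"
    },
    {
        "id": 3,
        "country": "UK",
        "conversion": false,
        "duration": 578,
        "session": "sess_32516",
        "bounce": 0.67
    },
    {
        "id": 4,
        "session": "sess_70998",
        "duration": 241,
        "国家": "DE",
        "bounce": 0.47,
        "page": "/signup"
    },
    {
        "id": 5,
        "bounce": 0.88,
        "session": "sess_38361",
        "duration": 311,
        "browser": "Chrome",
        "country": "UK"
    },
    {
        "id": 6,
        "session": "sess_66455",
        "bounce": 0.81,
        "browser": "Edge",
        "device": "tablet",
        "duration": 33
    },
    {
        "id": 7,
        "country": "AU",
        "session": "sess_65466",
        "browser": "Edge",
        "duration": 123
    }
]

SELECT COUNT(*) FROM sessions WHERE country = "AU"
1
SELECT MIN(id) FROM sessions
1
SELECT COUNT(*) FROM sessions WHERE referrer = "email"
1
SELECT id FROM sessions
[1, 2, 3, 4, 5, 6, 7]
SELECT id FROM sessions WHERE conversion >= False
[1, 2, 3]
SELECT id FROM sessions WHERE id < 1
[]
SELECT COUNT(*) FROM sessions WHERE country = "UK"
2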